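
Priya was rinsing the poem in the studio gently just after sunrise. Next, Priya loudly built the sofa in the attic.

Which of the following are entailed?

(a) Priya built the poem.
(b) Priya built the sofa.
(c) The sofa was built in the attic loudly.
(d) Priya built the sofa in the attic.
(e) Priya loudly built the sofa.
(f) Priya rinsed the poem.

(b), (c), (d), (e), (f)

(a) Not entailed — Priya built the sofa, not the poem; the poem belongs to the rinsing event.
(b) Entailed — this follows by dropping conjuncts from the building event's description.
(c) Entailed — the original entails any weakening of itself; this just generalizes the agent.
(d) Entailed — this follows by dropping conjuncts from the building event's description.
(e) Entailed — the original entails any weakening of itself; this just drops 'in the attic'.
(f) Entailed — 'rinse' is an activity; 'was rinsing' entails that some rinsing happened, so 'rinsed' holds.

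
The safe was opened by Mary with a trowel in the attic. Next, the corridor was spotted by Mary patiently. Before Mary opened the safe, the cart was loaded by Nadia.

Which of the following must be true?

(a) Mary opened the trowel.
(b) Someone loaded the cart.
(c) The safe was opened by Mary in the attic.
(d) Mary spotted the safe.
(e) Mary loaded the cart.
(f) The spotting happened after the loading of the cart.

(a) Not entailed — the trowel is the instrument, not what was opened.
(b) Entailed — every conjunct here is already in the original loading event.
(c) Entailed — every conjunct here is already in the original opening event.
(d) Not entailed — Mary spotted the corridor, not the safe; the safe belongs to the opening event.
(e) Not entailed — the passage has Nadia loading the cart, not Mary.
(f) Entailed — the narrative places the loading before the spotting.

(b), (c), (f)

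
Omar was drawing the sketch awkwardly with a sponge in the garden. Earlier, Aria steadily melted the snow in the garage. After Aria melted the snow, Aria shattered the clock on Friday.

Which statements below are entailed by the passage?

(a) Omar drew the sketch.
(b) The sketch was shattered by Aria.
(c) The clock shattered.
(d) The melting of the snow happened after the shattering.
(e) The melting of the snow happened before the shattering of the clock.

(a) Not entailed — 'was drawing' is progressive on an accomplishment; it does not entail the completed 'drew'.
(b) Not entailed — Aria shattered the clock, not the sketch; the sketch belongs to the drawing event.
(c) Entailed — 'Aria shattered the clock' is causative; it entails the inchoative 'the clock shattered'.
(d) Not entailed — the narrative places the melting before the shattering, not after.
(e) Entailed — the narrative places the melting before the shattering.

(c), (e)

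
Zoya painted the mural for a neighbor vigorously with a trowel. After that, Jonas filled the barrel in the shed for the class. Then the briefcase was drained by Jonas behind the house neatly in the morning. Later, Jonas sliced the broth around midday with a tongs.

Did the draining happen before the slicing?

yes

The narrative orders the draining before the slicing.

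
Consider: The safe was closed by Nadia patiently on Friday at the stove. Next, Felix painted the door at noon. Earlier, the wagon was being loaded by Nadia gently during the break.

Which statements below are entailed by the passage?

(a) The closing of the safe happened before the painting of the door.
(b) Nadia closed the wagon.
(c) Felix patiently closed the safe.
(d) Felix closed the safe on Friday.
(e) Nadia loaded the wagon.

(a) Entailed — the narrative places the closing before the painting.
(b) Not entailed — Nadia closed the safe, not the wagon; the wagon belongs to the loading event.
(c) Not entailed — the passage has Nadia closing the safe, not Felix.
(d) Not entailed — the passage has Nadia closing the safe, not Felix.
(e) Not entailed — 'was loading' is progressive on an accomplishment; it does not entail the completed 'loaded'.

(a)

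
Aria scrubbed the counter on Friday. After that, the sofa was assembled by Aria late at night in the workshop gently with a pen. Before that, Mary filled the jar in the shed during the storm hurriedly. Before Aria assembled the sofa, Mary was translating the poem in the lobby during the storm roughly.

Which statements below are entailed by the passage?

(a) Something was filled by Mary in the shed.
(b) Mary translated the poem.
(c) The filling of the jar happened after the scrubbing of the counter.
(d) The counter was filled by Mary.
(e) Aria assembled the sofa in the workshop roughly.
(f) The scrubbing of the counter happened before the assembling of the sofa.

(a), (f)

(a) Entailed — this follows by dropping conjuncts from the filling event's description.
(b) Not entailed — 'was translating' is progressive on an accomplishment; it does not entail the completed 'translated'.
(c) Not entailed — the narrative doesn't order the scrubbing relative to the filling.
(d) Not entailed — Mary filled the jar, not the counter; the counter belongs to the scrubbing event.
(e) Not entailed — 'roughly' adds a manner not in (and inconsistent with) the original.
(f) Entailed — the narrative places the scrubbing before the assembling.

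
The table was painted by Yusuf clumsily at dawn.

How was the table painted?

clumsily

'clumsily' marks the manner of the painting event.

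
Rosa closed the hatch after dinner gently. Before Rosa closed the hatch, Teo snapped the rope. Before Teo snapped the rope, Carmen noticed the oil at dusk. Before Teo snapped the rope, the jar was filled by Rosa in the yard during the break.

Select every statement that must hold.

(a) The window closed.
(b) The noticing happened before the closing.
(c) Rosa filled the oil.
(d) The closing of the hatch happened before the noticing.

(b)

(a) Not entailed — the hatch is what closed, not the window.
(b) Entailed — the narrative places the noticing before the closing.
(c) Not entailed — Rosa filled the jar, not the oil; the oil belongs to the noticing event.
(d) Not entailed — the narrative places the noticing before the closing, not after.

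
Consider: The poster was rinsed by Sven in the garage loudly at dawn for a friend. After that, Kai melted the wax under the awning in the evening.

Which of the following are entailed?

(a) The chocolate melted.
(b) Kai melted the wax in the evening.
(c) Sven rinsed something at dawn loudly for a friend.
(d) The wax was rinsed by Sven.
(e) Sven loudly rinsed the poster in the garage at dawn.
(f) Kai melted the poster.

(b), (c), (e)

(a) Not entailed — the wax is what melted, not the chocolate.
(b) Entailed — this follows by dropping conjuncts from the melting event's description.
(c) Entailed — this follows by dropping conjuncts from the rinsing event's description.
(d) Not entailed — Sven rinsed the poster, not the wax; the wax belongs to the melting event.
(e) Entailed — this follows by dropping conjuncts from the rinsing event's description.
(f) Not entailed — Kai melted the wax, not the poster; the poster belongs to the rinsing event.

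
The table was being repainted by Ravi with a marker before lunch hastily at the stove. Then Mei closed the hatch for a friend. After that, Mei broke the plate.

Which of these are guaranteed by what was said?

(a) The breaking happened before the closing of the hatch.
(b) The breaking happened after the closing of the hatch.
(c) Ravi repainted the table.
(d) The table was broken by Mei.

(b)

(a) Not entailed — the narrative places the closing before the breaking, not after.
(b) Entailed — the narrative places the closing before the breaking.
(c) Not entailed — 'was repainting' is progressive on an accomplishment; it does not entail the completed 'repainted'.
(d) Not entailed — Mei broke the plate, not the table; the table belongs to the repainting event.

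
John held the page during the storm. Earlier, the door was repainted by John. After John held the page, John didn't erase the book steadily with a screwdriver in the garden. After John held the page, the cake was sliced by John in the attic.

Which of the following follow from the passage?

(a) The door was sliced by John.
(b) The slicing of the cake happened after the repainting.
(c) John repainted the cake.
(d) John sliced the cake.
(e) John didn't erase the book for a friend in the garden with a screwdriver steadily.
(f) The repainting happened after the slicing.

(a) Not entailed — John sliced the cake, not the door; the door belongs to the repainting event.
(b) Entailed — the narrative places the repainting before the slicing.
(c) Not entailed — John repainted the door, not the cake; the cake belongs to the slicing event.
(d) Entailed — every conjunct here is already in the original slicing event.
(e) Entailed — under negation, adding a further restriction is entailed: if no such erasing event occurred, none occurred for a friend either.
(f) Not entailed — the narrative places the repainting before the slicing, not after.

(b), (d), (e)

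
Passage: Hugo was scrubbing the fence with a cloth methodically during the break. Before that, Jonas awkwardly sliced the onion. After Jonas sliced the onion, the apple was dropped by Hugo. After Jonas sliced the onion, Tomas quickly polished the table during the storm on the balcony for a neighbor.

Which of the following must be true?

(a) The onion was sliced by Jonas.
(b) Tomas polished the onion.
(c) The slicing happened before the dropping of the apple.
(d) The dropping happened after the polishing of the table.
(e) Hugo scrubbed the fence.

(a), (c), (e)

(a) Entailed — the original entails any weakening of itself; this just drops 'awkwardly'.
(b) Not entailed — Tomas polished the table, not the onion; the onion belongs to the slicing event.
(c) Entailed — the narrative places the slicing before the dropping.
(d) Not entailed — the narrative doesn't order the polishing relative to the dropping.
(e) Entailed — 'scrub' is an activity; 'was scrubbing' entails that some scrubbing happened, so 'scrubbed' holds.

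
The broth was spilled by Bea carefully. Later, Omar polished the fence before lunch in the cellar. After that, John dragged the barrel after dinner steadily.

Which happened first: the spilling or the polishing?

The connectives place the spilling before the polishing.

the spilling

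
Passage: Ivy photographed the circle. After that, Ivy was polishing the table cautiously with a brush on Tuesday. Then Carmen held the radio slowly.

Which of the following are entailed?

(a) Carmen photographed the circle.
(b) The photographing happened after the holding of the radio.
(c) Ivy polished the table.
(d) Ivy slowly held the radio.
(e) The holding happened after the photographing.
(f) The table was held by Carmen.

(a) Not entailed — the passage has Ivy photographing the circle, not Carmen.
(b) Not entailed — the narrative places the photographing before the holding, not after.
(c) Entailed — 'polish' is an activity; 'was polishing' entails that some polishing happened, so 'polished' holds.
(d) Not entailed — the passage has Carmen holding the radio, not Ivy.
(e) Entailed — the narrative places the photographing before the holding.
(f) Not entailed — Carmen held the radio, not the table; the table belongs to the polishing event.

(c), (e)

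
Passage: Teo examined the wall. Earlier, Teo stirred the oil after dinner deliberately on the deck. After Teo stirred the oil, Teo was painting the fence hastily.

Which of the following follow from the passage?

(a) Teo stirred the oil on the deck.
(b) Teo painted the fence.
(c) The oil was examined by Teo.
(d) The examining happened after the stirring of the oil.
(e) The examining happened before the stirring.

(a), (d)

(a) Entailed — this follows by dropping conjuncts from the stirring event's description.
(b) Not entailed — 'was painting' is progressive on an accomplishment; it does not entail the completed 'painted'.
(c) Not entailed — Teo examined the wall, not the oil; the oil belongs to the stirring event.
(d) Entailed — the narrative places the stirring before the examining.
(e) Not entailed — the narrative places the stirring before the examining, not after.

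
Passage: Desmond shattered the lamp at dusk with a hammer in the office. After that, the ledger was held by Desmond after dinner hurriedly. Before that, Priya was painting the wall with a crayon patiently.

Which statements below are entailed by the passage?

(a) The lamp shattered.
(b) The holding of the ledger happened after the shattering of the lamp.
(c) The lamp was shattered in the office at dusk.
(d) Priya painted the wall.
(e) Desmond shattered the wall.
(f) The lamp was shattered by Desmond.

(a) Entailed — 'Desmond shattered the lamp' is causative; it entails the inchoative 'the lamp shattered'.
(b) Entailed — the narrative places the shattering before the holding.
(c) Entailed — this follows by dropping conjuncts from the shattering event's description.
(d) Not entailed — 'was painting' is progressive on an accomplishment; it does not entail the completed 'painted'.
(e) Not entailed — Desmond shattered the lamp, not the wall; the wall belongs to the painting event.
(f) Entailed — every conjunct here is already in the original shattering event.

(a), (b), (c), (f)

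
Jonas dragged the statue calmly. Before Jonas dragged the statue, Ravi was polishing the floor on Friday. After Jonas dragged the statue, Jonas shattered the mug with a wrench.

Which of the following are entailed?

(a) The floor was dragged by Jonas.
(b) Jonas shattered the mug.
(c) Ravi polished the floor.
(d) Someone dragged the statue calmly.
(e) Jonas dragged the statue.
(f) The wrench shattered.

(a) Not entailed — Jonas dragged the statue, not the floor; the floor belongs to the polishing event.
(b) Entailed — the original entails any weakening of itself; this just drops 'with a wrench'.
(c) Entailed — 'polish' is an activity; 'was polishing' entails that some polishing happened, so 'polished' holds.
(d) Entailed — the original entails any weakening of itself; this just generalizes the agent.
(e) Entailed — dropping 'calmly' leaves a sub-description the original still satisfies.
(f) Not entailed — the mug is what shattered, not the wrench.

(b), (c), (d), (e)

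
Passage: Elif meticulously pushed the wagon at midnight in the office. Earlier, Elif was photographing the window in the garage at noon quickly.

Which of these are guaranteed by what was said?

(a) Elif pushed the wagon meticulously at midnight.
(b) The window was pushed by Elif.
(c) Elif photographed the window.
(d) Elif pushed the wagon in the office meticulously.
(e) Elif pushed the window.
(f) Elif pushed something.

(a), (d), (f)

(a) Entailed — dropping 'in the office' leaves a sub-description the original still satisfies.
(b) Not entailed — Elif pushed the wagon, not the window; the window belongs to the photographing event.
(c) Not entailed — 'was photographing' is progressive on an accomplishment; it does not entail the completed 'photographed'.
(d) Entailed — the original entails any weakening of itself; this just drops 'at midnight'.
(e) Not entailed — Elif pushed the wagon, not the window; the window belongs to the photographing event.
(f) Entailed — every conjunct here is already in the original pushing event.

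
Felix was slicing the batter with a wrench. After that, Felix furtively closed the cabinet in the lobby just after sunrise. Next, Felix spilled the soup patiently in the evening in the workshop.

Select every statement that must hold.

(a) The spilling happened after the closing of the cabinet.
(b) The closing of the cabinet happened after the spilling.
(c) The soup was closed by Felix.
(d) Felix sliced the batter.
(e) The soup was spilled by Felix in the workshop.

(a) Entailed — the narrative places the closing before the spilling.
(b) Not entailed — the narrative places the closing before the spilling, not after.
(c) Not entailed — Felix closed the cabinet, not the soup; the soup belongs to the spilling event.
(d) Not entailed — 'was slicing' is progressive on an accomplishment; it does not entail the completed 'sliced'.
(e) Entailed — dropping 'patiently', 'in the evening' leaves a sub-description the original still satisfies.

(a), (e)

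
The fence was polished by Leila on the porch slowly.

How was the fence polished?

'slowly' marks the manner of the polishing event.

slowly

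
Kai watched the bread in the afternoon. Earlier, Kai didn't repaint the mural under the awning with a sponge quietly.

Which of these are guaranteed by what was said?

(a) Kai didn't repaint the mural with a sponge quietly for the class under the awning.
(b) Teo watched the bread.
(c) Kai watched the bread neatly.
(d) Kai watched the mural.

(a) Entailed — under negation, adding a further restriction is entailed: if no such repainting event occurred, none occurred for the class either.
(b) Not entailed — the passage has Kai watching the bread, not Teo.
(c) Not entailed — 'neatly' adds information not in the original event.
(d) Not entailed — Kai watched the bread, not the mural; the mural belongs to the repainting event.

(a)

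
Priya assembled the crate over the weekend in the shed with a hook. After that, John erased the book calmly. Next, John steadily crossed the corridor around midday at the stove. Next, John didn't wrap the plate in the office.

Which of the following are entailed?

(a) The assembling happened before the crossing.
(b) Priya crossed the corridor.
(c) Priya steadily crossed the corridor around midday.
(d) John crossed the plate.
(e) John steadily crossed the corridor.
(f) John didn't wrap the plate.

(a) Entailed — the narrative places the assembling before the crossing.
(b) Not entailed — the passage has John crossing the corridor, not Priya.
(c) Not entailed — the passage has John crossing the corridor, not Priya.
(d) Not entailed — John crossed the corridor, not the plate; the plate belongs to the wrapping event.
(e) Entailed — the original entails any weakening of itself; this just drops 'at the stove', 'around midday'.
(f) Not entailed — dropping 'in the office' under negation is not valid — the original leaves open that John wrapped the plate some other way.

(a), (e)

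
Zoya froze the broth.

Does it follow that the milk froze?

Nothing is said about any milk; only the broth is affected.

no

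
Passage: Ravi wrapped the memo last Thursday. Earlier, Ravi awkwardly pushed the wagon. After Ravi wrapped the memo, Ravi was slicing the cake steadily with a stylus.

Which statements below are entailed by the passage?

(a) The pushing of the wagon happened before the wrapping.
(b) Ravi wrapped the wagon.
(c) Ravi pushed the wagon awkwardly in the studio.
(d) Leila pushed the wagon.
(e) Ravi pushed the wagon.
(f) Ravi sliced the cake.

(a) Entailed — the narrative places the pushing before the wrapping.
(b) Not entailed — Ravi wrapped the memo, not the wagon; the wagon belongs to the pushing event.
(c) Not entailed — 'in the studio' adds information not in the original event.
(d) Not entailed — the passage has Ravi pushing the wagon, not Leila.
(e) Entailed — every conjunct here is already in the original pushing event.
(f) Not entailed — 'was slicing' is progressive on an accomplishment; it does not entail the completed 'sliced'.

(a), (e)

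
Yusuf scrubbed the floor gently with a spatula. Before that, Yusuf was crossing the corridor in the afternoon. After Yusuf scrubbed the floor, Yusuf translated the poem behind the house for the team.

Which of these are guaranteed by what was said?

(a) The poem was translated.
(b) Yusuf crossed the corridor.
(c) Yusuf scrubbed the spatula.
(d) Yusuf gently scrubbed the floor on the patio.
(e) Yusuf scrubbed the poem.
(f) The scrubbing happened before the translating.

(a) Entailed — dropping 'behind the house', 'for the team' and generalizing the agent leaves a sub-description the original still satisfies.
(b) Not entailed — 'was crossing' is progressive on an accomplishment; it does not entail the completed 'crossed'.
(c) Not entailed — the spatula is the instrument, not what was scrubbed.
(d) Not entailed — 'on the patio' adds information not in the original event.
(e) Not entailed — Yusuf scrubbed the floor, not the poem; the poem belongs to the translating event.
(f) Entailed — the narrative places the scrubbing before the translating.

(a), (f)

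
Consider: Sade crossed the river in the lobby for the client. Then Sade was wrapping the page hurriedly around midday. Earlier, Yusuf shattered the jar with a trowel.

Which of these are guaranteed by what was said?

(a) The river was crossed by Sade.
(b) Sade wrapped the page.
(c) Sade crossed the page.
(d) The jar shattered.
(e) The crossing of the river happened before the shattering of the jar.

(a) Entailed — the original entails any weakening of itself; this just drops 'for the client', 'in the lobby'.
(b) Not entailed — 'was wrapping' is progressive on an accomplishment; it does not entail the completed 'wrapped'.
(c) Not entailed — Sade crossed the river, not the page; the page belongs to the wrapping event.
(d) Entailed — 'Yusuf shattered the jar' is causative; it entails the inchoative 'the jar shattered'.
(e) Not entailed — the narrative doesn't order the crossing relative to the shattering.

(a), (d)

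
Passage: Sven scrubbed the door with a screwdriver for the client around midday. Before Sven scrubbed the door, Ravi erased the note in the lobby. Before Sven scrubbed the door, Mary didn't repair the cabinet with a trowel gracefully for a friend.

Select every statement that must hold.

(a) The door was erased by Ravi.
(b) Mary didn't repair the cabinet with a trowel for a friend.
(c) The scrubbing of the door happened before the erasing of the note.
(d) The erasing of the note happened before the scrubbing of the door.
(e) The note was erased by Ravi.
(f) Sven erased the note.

(a) Not entailed — Ravi erased the note, not the door; the door belongs to the scrubbing event.
(b) Not entailed — dropping 'gracefully' under negation is not valid — the original leaves open that Mary repaired the cabinet some other way.
(c) Not entailed — the narrative places the erasing before the scrubbing, not after.
(d) Entailed — the narrative places the erasing before the scrubbing.
(e) Entailed — every conjunct here is already in the original erasing event.
(f) Not entailed — the passage has Ravi erasing the note, not Sven.

(d), (e)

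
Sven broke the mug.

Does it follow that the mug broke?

yes

'Sven broke the mug' is the causative; it entails the inchoative 'the mug broke'.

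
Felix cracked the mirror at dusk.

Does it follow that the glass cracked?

Nothing is said about any glass; only the mirror is affected.

no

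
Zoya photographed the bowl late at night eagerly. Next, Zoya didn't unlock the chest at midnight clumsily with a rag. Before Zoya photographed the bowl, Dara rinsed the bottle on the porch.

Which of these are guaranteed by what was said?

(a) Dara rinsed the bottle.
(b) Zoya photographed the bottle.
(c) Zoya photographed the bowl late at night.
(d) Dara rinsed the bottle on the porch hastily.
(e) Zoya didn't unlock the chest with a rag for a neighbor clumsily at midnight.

(a) Entailed — the original entails any weakening of itself; this just drops 'on the porch'.
(b) Not entailed — Zoya photographed the bowl, not the bottle; the bottle belongs to the rinsing event.
(c) Entailed — this follows by dropping conjuncts from the photographing event's description.
(d) Not entailed — 'hastily' adds information not in the original event.
(e) Entailed — under negation, adding a further restriction is entailed: if no such unlocking event occurred, none occurred for a neighbor either.

(a), (c), (e)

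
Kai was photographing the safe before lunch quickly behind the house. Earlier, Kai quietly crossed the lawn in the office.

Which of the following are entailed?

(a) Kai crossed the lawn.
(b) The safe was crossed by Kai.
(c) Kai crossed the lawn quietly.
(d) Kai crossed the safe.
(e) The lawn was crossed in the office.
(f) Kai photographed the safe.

(a) Entailed — this follows by dropping conjuncts from the crossing event's description.
(b) Not entailed — Kai crossed the lawn, not the safe; the safe belongs to the photographing event.
(c) Entailed — every conjunct here is already in the original crossing event.
(d) Not entailed — Kai crossed the lawn, not the safe; the safe belongs to the photographing event.
(e) Entailed — every conjunct here is already in the original crossing event.
(f) Not entailed — 'was photographing' is progressive on an accomplishment; it does not entail the completed 'photographed'.

(a), (c), (e)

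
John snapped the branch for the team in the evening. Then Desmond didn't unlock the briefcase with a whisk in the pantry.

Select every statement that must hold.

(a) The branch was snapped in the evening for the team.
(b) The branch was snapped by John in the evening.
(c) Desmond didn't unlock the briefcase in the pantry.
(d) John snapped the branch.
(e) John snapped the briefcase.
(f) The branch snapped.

(a), (b), (d), (f)

(a) Entailed — generalizing the agent leaves a sub-description the original still satisfies.
(b) Entailed — this follows by dropping conjuncts from the snapping event's description.
(c) Not entailed — dropping 'with a whisk' under negation is not valid — the original leaves open that Desmond unlocked the briefcase some other way.
(d) Entailed — this follows by dropping conjuncts from the snapping event's description.
(e) Not entailed — John snapped the branch, not the briefcase; the briefcase belongs to the unlocking event.
(f) Entailed — 'John snapped the branch' is causative; it entails the inchoative 'the branch snapped'.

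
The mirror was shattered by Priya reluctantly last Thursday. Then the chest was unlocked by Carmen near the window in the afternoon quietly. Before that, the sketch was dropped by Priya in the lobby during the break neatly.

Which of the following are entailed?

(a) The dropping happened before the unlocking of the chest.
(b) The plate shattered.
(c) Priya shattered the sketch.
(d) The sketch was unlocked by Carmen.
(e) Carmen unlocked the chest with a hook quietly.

(a) Entailed — the narrative places the dropping before the unlocking.
(b) Not entailed — the mirror is what shattered, not the plate.
(c) Not entailed — Priya shattered the mirror, not the sketch; the sketch belongs to the dropping event.
(d) Not entailed — Carmen unlocked the chest, not the sketch; the sketch belongs to the dropping event.
(e) Not entailed — 'with a hook' adds information not in the original event.

(a)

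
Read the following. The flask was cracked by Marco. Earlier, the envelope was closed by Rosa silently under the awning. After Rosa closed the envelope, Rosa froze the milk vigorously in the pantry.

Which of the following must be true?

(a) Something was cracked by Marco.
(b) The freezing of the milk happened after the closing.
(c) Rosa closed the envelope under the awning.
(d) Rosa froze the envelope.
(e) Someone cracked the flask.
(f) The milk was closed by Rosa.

(a) Entailed — the original entails any weakening of itself; this just generalizes the patient.
(b) Entailed — the narrative places the closing before the freezing.
(c) Entailed — this follows by dropping conjuncts from the closing event's description.
(d) Not entailed — Rosa froze the milk, not the envelope; the envelope belongs to the closing event.
(e) Entailed — generalizing the agent leaves a sub-description the original still satisfies.
(f) Not entailed — Rosa closed the envelope, not the milk; the milk belongs to the freezing event.

(a), (b), (c), (e)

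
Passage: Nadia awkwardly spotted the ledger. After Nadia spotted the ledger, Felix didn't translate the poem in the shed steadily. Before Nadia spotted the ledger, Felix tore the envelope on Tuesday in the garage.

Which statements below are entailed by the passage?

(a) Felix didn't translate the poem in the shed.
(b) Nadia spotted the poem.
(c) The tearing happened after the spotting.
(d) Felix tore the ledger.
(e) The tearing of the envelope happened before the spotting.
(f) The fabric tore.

(e)

(a) Not entailed — dropping 'steadily' under negation is not valid — the original leaves open that Felix translated the poem some other way.
(b) Not entailed — Nadia spotted the ledger, not the poem; the poem belongs to the translating event.
(c) Not entailed — the narrative places the tearing before the spotting, not after.
(d) Not entailed — Felix tore the envelope, not the ledger; the ledger belongs to the spotting event.
(e) Entailed — the narrative places the tearing before the spotting.
(f) Not entailed — the envelope is what tore, not the fabric.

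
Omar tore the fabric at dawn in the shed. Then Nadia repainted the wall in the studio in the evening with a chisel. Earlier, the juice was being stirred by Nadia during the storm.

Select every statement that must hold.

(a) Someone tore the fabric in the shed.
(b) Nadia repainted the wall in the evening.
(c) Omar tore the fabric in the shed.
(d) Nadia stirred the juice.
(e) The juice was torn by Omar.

(a) Entailed — every conjunct here is already in the original tearing event.
(b) Entailed — the original entails any weakening of itself; this just drops 'with a chisel', 'in the studio'.
(c) Entailed — every conjunct here is already in the original tearing event.
(d) Entailed — 'stir' is an activity; 'was stirring' entails that some stirring happened, so 'stirred' holds.
(e) Not entailed — Omar tore the fabric, not the juice; the juice belongs to the stirring event.

(a), (b), (c), (d)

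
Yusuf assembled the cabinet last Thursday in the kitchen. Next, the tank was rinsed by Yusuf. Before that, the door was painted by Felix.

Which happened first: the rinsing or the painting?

The connectives place the painting before the rinsing.

the painting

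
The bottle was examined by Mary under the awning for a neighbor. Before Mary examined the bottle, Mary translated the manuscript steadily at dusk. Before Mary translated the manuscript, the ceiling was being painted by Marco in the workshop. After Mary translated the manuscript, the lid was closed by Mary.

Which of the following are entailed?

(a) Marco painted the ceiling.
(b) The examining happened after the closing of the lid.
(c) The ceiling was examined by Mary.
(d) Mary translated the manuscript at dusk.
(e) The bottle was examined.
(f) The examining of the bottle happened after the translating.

(a) Not entailed — 'was painting' is progressive on an accomplishment; it does not entail the completed 'painted'.
(b) Not entailed — the narrative doesn't order the closing relative to the examining.
(c) Not entailed — Mary examined the bottle, not the ceiling; the ceiling belongs to the painting event.
(d) Entailed — the original entails any weakening of itself; this just drops 'steadily'.
(e) Entailed — dropping 'for a neighbor', 'under the awning' and generalizing the agent leaves a sub-description the original still satisfies.
(f) Entailed — the narrative places the translating before the examining.

(d), (e), (f)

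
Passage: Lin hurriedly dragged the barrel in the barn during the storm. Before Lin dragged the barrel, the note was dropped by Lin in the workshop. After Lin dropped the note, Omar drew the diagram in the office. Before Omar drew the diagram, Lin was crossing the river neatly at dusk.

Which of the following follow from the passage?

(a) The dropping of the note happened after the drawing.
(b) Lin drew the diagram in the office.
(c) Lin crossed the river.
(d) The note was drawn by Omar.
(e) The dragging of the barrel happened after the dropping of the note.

(e)

(a) Not entailed — the narrative places the dropping before the drawing, not after.
(b) Not entailed — the passage has Omar drawing the diagram, not Lin.
(c) Not entailed — 'was crossing' is progressive on an accomplishment; it does not entail the completed 'crossed'.
(d) Not entailed — Omar drew the diagram, not the note; the note belongs to the dropping event.
(e) Entailed — the narrative places the dropping before the dragging.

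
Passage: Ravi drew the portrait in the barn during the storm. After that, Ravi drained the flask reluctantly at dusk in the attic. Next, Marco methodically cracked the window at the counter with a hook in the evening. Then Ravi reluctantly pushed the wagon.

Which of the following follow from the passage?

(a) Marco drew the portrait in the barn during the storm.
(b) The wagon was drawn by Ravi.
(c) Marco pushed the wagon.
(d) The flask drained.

(d)

(a) Not entailed — the passage has Ravi drawing the portrait, not Marco.
(b) Not entailed — Ravi drew the portrait, not the wagon; the wagon belongs to the pushing event.
(c) Not entailed — the passage has Ravi pushing the wagon, not Marco.
(d) Entailed — 'Ravi drained the flask' is causative; it entails the inchoative 'the flask drained'.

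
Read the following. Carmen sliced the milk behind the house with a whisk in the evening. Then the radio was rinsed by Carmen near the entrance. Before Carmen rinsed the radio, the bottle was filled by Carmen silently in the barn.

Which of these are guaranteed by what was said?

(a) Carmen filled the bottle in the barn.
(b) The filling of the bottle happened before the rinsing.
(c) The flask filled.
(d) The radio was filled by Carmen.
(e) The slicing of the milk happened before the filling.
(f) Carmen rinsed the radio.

(a) Entailed — dropping 'silently' leaves a sub-description the original still satisfies.
(b) Entailed — the narrative places the filling before the rinsing.
(c) Not entailed — the bottle is what filled, not the flask.
(d) Not entailed — Carmen filled the bottle, not the radio; the radio belongs to the rinsing event.
(e) Not entailed — the narrative doesn't order the slicing relative to the filling.
(f) Entailed — the original entails any weakening of itself; this just drops 'near the entrance'.

(a), (b), (f)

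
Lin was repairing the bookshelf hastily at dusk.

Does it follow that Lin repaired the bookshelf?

no

'was repairing' is progressive; for an accomplishment like 'repair the bookshelf', it doesn't entail completion.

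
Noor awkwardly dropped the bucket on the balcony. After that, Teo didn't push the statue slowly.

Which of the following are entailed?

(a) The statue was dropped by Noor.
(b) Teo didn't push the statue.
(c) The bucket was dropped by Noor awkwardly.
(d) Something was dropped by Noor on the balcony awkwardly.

(a) Not entailed — Noor dropped the bucket, not the statue; the statue belongs to the pushing event.
(b) Not entailed — dropping 'slowly' under negation is not valid — the original leaves open that Teo pushed the statue some other way.
(c) Entailed — the original entails any weakening of itself; this just drops 'on the balcony'.
(d) Entailed — generalizing the patient leaves a sub-description the original still satisfies.

(c), (d)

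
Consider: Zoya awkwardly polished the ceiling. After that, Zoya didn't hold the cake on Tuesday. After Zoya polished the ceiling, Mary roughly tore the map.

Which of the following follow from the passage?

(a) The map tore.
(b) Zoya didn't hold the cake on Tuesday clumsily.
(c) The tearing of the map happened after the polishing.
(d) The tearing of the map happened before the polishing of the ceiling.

(a) Entailed — 'Mary tore the map' is causative; it entails the inchoative 'the map tore'.
(b) Entailed — under negation, adding a further restriction is entailed: if no such holding event occurred, none occurred clumsily either.
(c) Entailed — the narrative places the polishing before the tearing.
(d) Not entailed — the narrative places the polishing before the tearing, not after.

(a), (b), (c)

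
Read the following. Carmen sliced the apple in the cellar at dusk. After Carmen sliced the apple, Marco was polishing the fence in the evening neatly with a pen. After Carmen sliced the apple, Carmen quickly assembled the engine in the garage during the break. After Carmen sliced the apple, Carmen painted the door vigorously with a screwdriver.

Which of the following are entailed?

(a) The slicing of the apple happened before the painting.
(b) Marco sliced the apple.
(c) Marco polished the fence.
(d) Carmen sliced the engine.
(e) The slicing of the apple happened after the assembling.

(a), (c)

(a) Entailed — the narrative places the slicing before the painting.
(b) Not entailed — the passage has Carmen slicing the apple, not Marco.
(c) Entailed — 'polish' is an activity; 'was polishing' entails that some polishing happened, so 'polished' holds.
(d) Not entailed — Carmen sliced the apple, not the engine; the engine belongs to the assembling event.
(e) Not entailed — the narrative places the slicing before the assembling, not after.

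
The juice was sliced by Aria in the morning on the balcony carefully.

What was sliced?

the juice

'the juice' marks the patient of the slicing event.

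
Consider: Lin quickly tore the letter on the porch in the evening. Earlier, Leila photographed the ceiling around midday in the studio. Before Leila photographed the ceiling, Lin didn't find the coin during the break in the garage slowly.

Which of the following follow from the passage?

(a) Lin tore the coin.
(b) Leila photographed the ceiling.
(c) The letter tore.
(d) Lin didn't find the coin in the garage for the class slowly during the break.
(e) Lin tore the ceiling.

(b), (c), (d)

(a) Not entailed — Lin tore the letter, not the coin; the coin belongs to the finding event.
(b) Entailed — dropping 'in the studio', 'around midday' leaves a sub-description the original still satisfies.
(c) Entailed — 'Lin tore the letter' is causative; it entails the inchoative 'the letter tore'.
(d) Entailed — under negation, adding a further restriction is entailed: if no such finding event occurred, none occurred for the class either.
(e) Not entailed — Lin tore the letter, not the ceiling; the ceiling belongs to the photographing event.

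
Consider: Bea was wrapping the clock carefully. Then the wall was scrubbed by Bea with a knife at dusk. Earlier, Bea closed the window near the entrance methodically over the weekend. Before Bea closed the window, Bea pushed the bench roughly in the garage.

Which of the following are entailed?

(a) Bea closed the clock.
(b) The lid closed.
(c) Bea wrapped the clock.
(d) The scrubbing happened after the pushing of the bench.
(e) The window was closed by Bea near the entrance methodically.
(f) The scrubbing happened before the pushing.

(d), (e)

(a) Not entailed — Bea closed the window, not the clock; the clock belongs to the wrapping event.
(b) Not entailed — the window is what closed, not the lid.
(c) Not entailed — 'was wrapping' is progressive on an accomplishment; it does not entail the completed 'wrapped'.
(d) Entailed — the narrative places the pushing before the scrubbing.
(e) Entailed — dropping 'over the weekend' leaves a sub-description the original still satisfies.
(f) Not entailed — the narrative places the pushing before the scrubbing, not after.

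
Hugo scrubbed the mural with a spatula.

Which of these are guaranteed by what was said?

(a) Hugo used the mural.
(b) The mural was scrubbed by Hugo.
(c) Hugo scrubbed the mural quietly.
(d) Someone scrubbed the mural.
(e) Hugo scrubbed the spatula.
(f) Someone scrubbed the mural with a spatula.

(b), (d), (f)

(a) Not entailed — the mural is the patient, not an instrument — Hugo used a spatula.
(b) Entailed — this follows by dropping conjuncts from the scrubbing event's description.
(c) Not entailed — 'quietly' adds information not in the original event.
(d) Entailed — this follows by dropping conjuncts from the scrubbing event's description.
(e) Not entailed — the spatula is the instrument, not what was scrubbed.
(f) Entailed — this follows by dropping conjuncts from the scrubbing event's description.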